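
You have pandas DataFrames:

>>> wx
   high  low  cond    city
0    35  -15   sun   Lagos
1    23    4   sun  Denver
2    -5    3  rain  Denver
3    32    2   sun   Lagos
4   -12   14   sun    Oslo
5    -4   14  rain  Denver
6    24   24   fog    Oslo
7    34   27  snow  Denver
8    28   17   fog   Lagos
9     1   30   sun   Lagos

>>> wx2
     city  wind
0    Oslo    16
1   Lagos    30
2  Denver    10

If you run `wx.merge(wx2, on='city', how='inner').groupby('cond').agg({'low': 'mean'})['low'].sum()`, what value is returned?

63.0

merge on 'city' (how='inner') → 10 rows:
   high  low  cond    city  wind
0    35  -15   sun   Lagos    30
1    23    4   sun  Denver    10
2    -5    3  rain  Denver    10
3    32    2   sun   Lagos    30
4   -12   14   sun    Oslo    16
5    -4   14  rain  Denver    10
6    24   24   fog    Oslo    16
7    34   27  snow  Denver    10
8    28   17   fog   Lagos    30
9     1   30   sun   Lagos    30
group by cond, mean of low:
       low
cond      
fog   20.5
rain   8.5
snow  27.0
sun    7.0
Reading off the sum of column 'low', we get 63.0.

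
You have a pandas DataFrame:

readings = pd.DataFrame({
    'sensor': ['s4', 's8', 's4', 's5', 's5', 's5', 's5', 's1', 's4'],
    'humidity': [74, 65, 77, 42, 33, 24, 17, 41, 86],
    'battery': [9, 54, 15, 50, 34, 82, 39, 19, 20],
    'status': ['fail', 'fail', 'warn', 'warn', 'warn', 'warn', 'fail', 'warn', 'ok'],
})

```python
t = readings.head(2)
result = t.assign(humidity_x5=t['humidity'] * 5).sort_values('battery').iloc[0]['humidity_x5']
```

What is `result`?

370

take first 2 rows:
  sensor  humidity  battery status
0     s4        74        9   fail
1     s8        65       54   fail
add column humidity_x5 = t['humidity'] * 5:
  sensor  humidity  battery status  humidity_x5
0     s4        74        9   fail          370
1     s8        65       54   fail          325
sort by battery:
  sensor  humidity  battery status  humidity_x5
0     s4        74        9   fail          370
1     s8        65       54   fail          325
So iloc[0]['humidity_x5'] = 370.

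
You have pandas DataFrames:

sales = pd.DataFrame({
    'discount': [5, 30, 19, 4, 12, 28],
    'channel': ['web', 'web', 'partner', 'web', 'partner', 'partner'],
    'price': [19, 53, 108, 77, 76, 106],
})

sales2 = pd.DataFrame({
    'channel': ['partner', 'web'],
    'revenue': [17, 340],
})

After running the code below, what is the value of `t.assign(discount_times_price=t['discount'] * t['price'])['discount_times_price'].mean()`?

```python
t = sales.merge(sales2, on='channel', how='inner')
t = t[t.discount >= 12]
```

1880.5

merge on 'channel' (how='inner') → 6 rows:
   discount  channel  price  revenue
0         5      web     19      340
1        30      web     53      340
2        19  partner    108       17
3         4      web     77      340
4        12  partner     76       17
5        28  partner    106       17
filter rows where discount >= 12:
   discount  channel  price  revenue
1        30      web     53      340
2        19  partner    108       17
4        12  partner     76       17
5        28  partner    106       17
add column discount_times_price = t['discount'] * t['price']:
   discount  channel  price  revenue  discount_times_price
1        30      web     53      340                  1590
2        19  partner    108       17                  2052
4        12  partner     76       17                   912
5        28  partner    106       17                  2968
Hence 1880.5.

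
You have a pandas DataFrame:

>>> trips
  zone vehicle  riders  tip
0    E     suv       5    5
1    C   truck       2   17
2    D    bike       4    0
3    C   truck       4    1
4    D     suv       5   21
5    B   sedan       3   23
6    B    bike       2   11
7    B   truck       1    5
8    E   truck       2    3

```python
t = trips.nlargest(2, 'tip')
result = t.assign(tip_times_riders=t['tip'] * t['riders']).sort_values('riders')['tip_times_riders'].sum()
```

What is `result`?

take 2 rows with largest tip:
  zone vehicle  riders  tip
5    B   sedan       3   23
4    D     suv       5   21
add column tip_times_riders = t['tip'] * t['riders']:
  zone vehicle  riders  tip  tip_times_riders
5    B   sedan       3   23                69
4    D     suv       5   21               105
sort by riders:
  zone vehicle  riders  tip  tip_times_riders
5    B   sedan       3   23                69
4    D     suv       5   21               105
Reading off the sum of column 'tip_times_riders', we get 174.

174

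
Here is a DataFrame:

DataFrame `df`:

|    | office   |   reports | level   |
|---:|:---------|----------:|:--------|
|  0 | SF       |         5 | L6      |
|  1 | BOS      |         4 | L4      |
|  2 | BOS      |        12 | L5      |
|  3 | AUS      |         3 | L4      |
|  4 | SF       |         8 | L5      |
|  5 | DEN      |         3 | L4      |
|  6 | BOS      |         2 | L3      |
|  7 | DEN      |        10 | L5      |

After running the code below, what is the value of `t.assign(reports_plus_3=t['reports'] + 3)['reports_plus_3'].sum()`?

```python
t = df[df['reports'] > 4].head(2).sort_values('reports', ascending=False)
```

23

filter rows where reports > 4:
  office  reports level
0     SF        5    L6
2    BOS       12    L5
4     SF        8    L5
7    DEN       10    L5
take first 2 rows:
  office  reports level
0     SF        5    L6
2    BOS       12    L5
sort by reports descending:
  office  reports level
2    BOS       12    L5
0     SF        5    L6
add column reports_plus_3 = t['reports'] + 3:
  office  reports level  reports_plus_3
2    BOS       12    L5              15
0     SF        5    L6               8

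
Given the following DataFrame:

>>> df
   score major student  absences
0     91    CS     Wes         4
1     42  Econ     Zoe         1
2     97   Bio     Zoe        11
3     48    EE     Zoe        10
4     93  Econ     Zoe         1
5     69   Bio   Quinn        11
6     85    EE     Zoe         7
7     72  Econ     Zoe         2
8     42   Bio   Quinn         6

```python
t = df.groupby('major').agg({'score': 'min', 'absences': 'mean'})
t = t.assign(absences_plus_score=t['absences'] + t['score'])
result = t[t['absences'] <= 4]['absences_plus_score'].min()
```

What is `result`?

group by major: min(score), mean(absences):
       score  absences
major                 
Bio       42  9.333333
CS        91  4.000000
EE        48  8.500000
Econ      42  1.333333
add column absences_plus_score = t['absences'] + t['score']:
       score  absences  absences_plus_score
major                                      
Bio       42  9.333333            51.333333
CS        91  4.000000            95.000000
EE        48  8.500000            56.500000
Econ      42  1.333333            43.333333
filter rows where absences <= 4:
       score  absences  absences_plus_score
major                                      
CS        91  4.000000            95.000000
Econ      42  1.333333            43.333333
Taking the min of column 'absences_plus_score' gives 43.3333333333.

43.3333333333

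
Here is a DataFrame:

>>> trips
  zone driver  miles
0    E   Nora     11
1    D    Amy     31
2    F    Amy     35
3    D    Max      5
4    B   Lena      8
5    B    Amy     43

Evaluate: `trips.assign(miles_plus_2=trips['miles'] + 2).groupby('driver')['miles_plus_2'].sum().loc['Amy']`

115

add column miles_plus_2 = trips['miles'] + 2:
  zone driver  miles  miles_plus_2
0    E   Nora     11            13
1    D    Amy     31            33
2    F    Amy     35            37
3    D    Max      5             7
4    B   Lena      8            10
5    B    Amy     43            45
group by driver, sum of miles_plus_2:
driver
Amy     115
Lena     10
Max       7
Nora     13
Name: miles_plus_2, dtype: int64
Reading off the value at index 'Amy', we get 115.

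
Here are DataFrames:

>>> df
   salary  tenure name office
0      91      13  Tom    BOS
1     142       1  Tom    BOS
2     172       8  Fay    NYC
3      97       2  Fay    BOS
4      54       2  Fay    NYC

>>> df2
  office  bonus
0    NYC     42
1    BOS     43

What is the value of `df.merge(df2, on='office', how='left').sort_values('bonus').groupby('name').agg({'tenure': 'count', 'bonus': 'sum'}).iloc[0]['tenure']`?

3

merge on 'office' (how='left') → 5 rows:
   salary  tenure name office  bonus
0      91      13  Tom    BOS     43
1     142       1  Tom    BOS     43
2     172       8  Fay    NYC     42
3      97       2  Fay    BOS     43
4      54       2  Fay    NYC     42
sort by bonus:
   salary  tenure name office  bonus
2     172       8  Fay    NYC     42
4      54       2  Fay    NYC     42
0      91      13  Tom    BOS     43
1     142       1  Tom    BOS     43
3      97       2  Fay    BOS     43
group by name: count(tenure), sum(bonus):
      tenure  bonus
name               
Fay        3    127
Tom        2     86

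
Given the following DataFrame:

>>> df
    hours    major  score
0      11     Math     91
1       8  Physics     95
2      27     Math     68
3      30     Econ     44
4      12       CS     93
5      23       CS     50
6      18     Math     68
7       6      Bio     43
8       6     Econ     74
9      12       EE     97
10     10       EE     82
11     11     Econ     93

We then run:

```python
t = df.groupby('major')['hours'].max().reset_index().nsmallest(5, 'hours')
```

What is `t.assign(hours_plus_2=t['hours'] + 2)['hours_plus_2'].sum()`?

86

group by major, max of hours:
major
Bio         6
CS         23
EE         12
Econ       30
Math       27
Physics     8
Name: hours, dtype: int64
reset_index():
     major  hours
0      Bio      6
1       CS     23
2       EE     12
3     Econ     30
4     Math     27
5  Physics      8
take 5 rows with smallest hours:
     major  hours
0      Bio      6
5  Physics      8
2       EE     12
1       CS     23
4     Math     27
add column hours_plus_2 = t['hours'] + 2:
     major  hours  hours_plus_2
0      Bio      6             8
5  Physics      8            10
2       EE     12            14
1       CS     23            25
4     Math     27            29
sum of column 'hours_plus_2' → 86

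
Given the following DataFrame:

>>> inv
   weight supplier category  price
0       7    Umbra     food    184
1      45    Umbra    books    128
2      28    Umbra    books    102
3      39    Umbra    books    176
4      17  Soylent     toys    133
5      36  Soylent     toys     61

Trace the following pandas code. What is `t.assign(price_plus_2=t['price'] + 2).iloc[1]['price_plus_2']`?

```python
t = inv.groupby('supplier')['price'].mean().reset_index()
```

group by supplier, mean of price:
supplier
Soylent     97.0
Umbra      147.5
Name: price, dtype: float64
reset_index():
  supplier  price
0  Soylent   97.0
1    Umbra  147.5
add column price_plus_2 = t['price'] + 2:
  supplier  price  price_plus_2
0  Soylent   97.0          99.0
1    Umbra  147.5         149.5

149.5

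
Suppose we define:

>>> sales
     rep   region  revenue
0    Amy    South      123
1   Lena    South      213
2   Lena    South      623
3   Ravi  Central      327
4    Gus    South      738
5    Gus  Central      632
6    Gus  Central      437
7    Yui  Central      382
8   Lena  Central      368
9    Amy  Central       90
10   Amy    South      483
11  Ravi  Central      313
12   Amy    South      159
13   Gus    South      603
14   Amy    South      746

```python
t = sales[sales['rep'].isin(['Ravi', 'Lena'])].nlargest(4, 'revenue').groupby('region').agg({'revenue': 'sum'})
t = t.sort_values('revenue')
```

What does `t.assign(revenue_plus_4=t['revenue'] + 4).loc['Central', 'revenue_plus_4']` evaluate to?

1012

filter rows where rep in ['Ravi', 'Lena']:
     rep   region  revenue
1   Lena    South      213
2   Lena    South      623
3   Ravi  Central      327
8   Lena  Central      368
11  Ravi  Central      313
take 4 rows with largest revenue:
     rep   region  revenue
2   Lena    South      623
8   Lena  Central      368
3   Ravi  Central      327
11  Ravi  Central      313
group by region, sum of revenue:
         revenue
region          
Central     1008
South        623
sort by revenue:
         revenue
region          
South        623
Central     1008
add column revenue_plus_4 = t['revenue'] + 4:
         revenue  revenue_plus_4
region                          
South        623             627
Central     1008            1012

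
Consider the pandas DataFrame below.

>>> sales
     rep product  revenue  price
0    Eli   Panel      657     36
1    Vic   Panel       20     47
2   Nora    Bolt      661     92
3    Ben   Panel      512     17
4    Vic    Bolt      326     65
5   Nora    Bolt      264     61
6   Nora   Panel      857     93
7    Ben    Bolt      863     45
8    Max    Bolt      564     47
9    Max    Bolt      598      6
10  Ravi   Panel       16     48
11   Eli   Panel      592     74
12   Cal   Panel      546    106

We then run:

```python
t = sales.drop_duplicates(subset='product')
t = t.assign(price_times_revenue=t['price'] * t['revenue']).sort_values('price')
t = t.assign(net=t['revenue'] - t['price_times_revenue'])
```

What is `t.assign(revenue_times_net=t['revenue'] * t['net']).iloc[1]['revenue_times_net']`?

-39759811

drop duplicate product (keep=first):
    rep product  revenue  price
0   Eli   Panel      657     36
2  Nora    Bolt      661     92
add column price_times_revenue = t['price'] * t['revenue']:
    rep product  revenue  price  price_times_revenue
0   Eli   Panel      657     36                23652
2  Nora    Bolt      661     92                60812
sort by price:
    rep product  revenue  price  price_times_revenue
0   Eli   Panel      657     36                23652
2  Nora    Bolt      661     92                60812
add column net = t['revenue'] - t['price_times_revenue']:
    rep product  revenue  price  price_times_revenue    net
0   Eli   Panel      657     36                23652 -22995
2  Nora    Bolt      661     92                60812 -60151
add column revenue_times_net = t['revenue'] * t['net']:
    rep product  revenue  price  price_times_revenue    net  revenue_times_net
0   Eli   Panel      657     36                23652 -22995          -15107715
2  Nora    Bolt      661     92                60812 -60151          -39759811
Taking the value at position 1, column 'revenue_times_net' gives -39759811.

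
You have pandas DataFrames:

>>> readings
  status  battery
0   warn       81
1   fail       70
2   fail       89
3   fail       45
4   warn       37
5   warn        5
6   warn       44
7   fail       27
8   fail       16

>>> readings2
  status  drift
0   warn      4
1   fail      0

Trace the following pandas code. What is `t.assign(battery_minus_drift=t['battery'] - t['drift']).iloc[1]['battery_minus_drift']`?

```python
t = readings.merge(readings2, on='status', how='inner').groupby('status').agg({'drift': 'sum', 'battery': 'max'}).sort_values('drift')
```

65

merge on 'status' (how='inner') → 9 rows:
  status  battery  drift
0   warn       81      4
1   fail       70      0
2   fail       89      0
3   fail       45      0
4   warn       37      4
5   warn        5      4
6   warn       44      4
7   fail       27      0
8   fail       16      0
group by status: sum(drift), max(battery):
        drift  battery
status                
fail        0       89
warn       16       81
sort by drift:
        drift  battery
status                
fail        0       89
warn       16       81
add column battery_minus_drift = t['battery'] - t['drift']:
        drift  battery  battery_minus_drift
status                                     
fail        0       89                   89
warn       16       81                   65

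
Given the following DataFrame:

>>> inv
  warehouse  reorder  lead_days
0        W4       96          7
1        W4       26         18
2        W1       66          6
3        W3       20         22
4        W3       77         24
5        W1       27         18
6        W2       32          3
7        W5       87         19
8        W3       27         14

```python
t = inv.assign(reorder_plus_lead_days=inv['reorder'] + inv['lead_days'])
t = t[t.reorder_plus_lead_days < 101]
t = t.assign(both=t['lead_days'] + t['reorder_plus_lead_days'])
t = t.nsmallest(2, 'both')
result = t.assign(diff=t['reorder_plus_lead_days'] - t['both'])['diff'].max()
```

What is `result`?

-3

add column reorder_plus_lead_days = inv['reorder'] + inv['lead_days']:
  warehouse  reorder  lead_days  reorder_plus_lead_days
0        W4       96          7                     103
1        W4       26         18                      44
2        W1       66          6                      72
3        W3       20         22                      42
4        W3       77         24                     101
5        W1       27         18                      45
6        W2       32          3                      35
7        W5       87         19                     106
8        W3       27         14                      41
filter rows where reorder_plus_lead_days < 101:
  warehouse  reorder  lead_days  reorder_plus_lead_days
1        W4       26         18                      44
2        W1       66          6                      72
3        W3       20         22                      42
5        W1       27         18                      45
6        W2       32          3                      35
8        W3       27         14                      41
add column both = t['lead_days'] + t['reorder_plus_lead_days']:
  warehouse  reorder  lead_days  reorder_plus_lead_days  both
1        W4       26         18                      44    62
2        W1       66          6                      72    78
3        W3       20         22                      42    64
5        W1       27         18                      45    63
6        W2       32          3                      35    38
8        W3       27         14                      41    55
take 2 rows with smallest both:
  warehouse  reorder  lead_days  reorder_plus_lead_days  both
6        W2       32          3                      35    38
8        W3       27         14                      41    55
add column diff = t['reorder_plus_lead_days'] - t['both']:
  warehouse  reorder  lead_days  reorder_plus_lead_days  both  diff
6        W2       32          3                      35    38    -3
8        W3       27         14                      41    55   -14
So max() = -3.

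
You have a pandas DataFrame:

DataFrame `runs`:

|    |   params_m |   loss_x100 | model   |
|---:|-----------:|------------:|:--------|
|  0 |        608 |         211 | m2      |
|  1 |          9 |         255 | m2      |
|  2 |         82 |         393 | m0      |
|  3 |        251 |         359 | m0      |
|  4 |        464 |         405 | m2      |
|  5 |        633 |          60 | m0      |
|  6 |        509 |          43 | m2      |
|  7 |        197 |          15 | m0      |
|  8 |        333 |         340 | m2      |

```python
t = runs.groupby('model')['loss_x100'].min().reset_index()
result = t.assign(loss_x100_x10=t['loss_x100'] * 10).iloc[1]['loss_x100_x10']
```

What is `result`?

group by model, min of loss_x100:
model
m0    15
m2    43
Name: loss_x100, dtype: int64
reset_index():
  model  loss_x100
0    m0         15
1    m2         43
add column loss_x100_x10 = t['loss_x100'] * 10:
  model  loss_x100  loss_x100_x10
0    m0         15            150
1    m2         43            430

430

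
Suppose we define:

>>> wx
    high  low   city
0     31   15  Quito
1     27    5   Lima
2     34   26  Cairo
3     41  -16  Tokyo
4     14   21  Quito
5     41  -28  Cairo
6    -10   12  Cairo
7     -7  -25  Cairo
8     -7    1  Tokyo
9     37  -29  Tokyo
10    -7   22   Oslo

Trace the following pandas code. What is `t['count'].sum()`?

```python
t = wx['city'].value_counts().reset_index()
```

value_counts of city:
city
Cairo    4
Tokyo    3
Quito    2
Lima     1
Oslo     1
Name: count, dtype: int64
reset_index():
    city  count
0  Cairo      4
1  Tokyo      3
2  Quito      2
3   Lima      1
4   Oslo      1

11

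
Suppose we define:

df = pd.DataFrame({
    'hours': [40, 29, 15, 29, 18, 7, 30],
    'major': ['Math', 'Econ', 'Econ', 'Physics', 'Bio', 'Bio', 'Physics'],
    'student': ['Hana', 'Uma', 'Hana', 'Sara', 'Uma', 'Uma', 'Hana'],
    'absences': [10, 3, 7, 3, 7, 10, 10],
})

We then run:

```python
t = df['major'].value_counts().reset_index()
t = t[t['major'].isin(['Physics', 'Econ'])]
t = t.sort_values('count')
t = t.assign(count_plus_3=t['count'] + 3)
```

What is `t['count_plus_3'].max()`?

5

value_counts of major:
major
Econ       2
Physics    2
Bio        2
Math       1
Name: count, dtype: int64
reset_index():
     major  count
0     Econ      2
1  Physics      2
2      Bio      2
3     Math      1
filter rows where major in ['Physics', 'Econ']:
     major  count
0     Econ      2
1  Physics      2
sort by count:
     major  count
0     Econ      2
1  Physics      2
add column count_plus_3 = t['count'] + 3:
     major  count  count_plus_3
0     Econ      2             5
1  Physics      2             5
max of column 'count_plus_3' → 5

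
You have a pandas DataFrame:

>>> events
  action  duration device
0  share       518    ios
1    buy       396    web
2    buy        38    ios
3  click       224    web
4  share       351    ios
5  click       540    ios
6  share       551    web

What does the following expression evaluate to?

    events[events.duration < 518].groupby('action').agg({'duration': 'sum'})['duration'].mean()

336.333333333

filter rows where duration < 518:
  action  duration device
1    buy       396    web
2    buy        38    ios
3  click       224    web
4  share       351    ios
group by action, sum of duration:
        duration
action          
buy          434
click        224
share        351
Taking the mean of column 'duration' gives 336.333333333.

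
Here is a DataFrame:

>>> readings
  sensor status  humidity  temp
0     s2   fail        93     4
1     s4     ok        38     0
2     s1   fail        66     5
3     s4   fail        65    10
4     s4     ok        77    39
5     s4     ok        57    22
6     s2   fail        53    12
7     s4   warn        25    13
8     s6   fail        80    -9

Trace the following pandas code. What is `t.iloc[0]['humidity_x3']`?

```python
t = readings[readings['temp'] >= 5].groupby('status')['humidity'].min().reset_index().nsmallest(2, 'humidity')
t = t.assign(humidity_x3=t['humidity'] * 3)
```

filter rows where temp >= 5:
  sensor status  humidity  temp
2     s1   fail        66     5
3     s4   fail        65    10
4     s4     ok        77    39
5     s4     ok        57    22
6     s2   fail        53    12
7     s4   warn        25    13
group by status, min of humidity:
status
fail    53
ok      57
warn    25
Name: humidity, dtype: int64
reset_index():
  status  humidity
0   fail        53
1     ok        57
2   warn        25
take 2 rows with smallest humidity:
  status  humidity
2   warn        25
0   fail        53
add column humidity_x3 = t['humidity'] * 3:
  status  humidity  humidity_x3
2   warn        25           75
0   fail        53          159
The value at position 0, column 'humidity_x3' is 75.

75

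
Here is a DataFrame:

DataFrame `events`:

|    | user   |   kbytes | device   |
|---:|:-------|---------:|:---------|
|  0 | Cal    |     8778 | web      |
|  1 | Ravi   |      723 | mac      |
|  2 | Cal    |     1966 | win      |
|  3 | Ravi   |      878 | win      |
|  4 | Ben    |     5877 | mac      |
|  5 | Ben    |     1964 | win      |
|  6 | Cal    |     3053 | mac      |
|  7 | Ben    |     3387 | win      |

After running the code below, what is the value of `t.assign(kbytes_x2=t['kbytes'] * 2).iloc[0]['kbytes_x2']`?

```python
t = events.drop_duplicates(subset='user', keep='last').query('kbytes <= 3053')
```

1756

drop duplicate user (keep=last):
   user  kbytes device
3  Ravi     878    win
6   Cal    3053    mac
7   Ben    3387    win
filter rows where kbytes <= 3053:
   user  kbytes device
3  Ravi     878    win
6   Cal    3053    mac
add column kbytes_x2 = t['kbytes'] * 2:
   user  kbytes device  kbytes_x2
3  Ravi     878    win       1756
6   Cal    3053    mac       6106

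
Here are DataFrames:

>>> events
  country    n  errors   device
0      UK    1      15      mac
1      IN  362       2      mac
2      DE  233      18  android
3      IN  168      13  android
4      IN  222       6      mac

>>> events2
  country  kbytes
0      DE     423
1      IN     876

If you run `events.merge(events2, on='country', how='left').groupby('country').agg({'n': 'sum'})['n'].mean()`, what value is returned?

merge on 'country' (how='left') → 5 rows:
  country    n  errors   device  kbytes
0      UK    1      15      mac     NaN
1      IN  362       2      mac   876.0
2      DE  233      18  android   423.0
3      IN  168      13  android   876.0
4      IN  222       6      mac   876.0
group by country, sum of n:
           n
country     
DE       233
IN       752
UK         1
Reading off the mean of column 'n', we get 328.666666667.

328.666666667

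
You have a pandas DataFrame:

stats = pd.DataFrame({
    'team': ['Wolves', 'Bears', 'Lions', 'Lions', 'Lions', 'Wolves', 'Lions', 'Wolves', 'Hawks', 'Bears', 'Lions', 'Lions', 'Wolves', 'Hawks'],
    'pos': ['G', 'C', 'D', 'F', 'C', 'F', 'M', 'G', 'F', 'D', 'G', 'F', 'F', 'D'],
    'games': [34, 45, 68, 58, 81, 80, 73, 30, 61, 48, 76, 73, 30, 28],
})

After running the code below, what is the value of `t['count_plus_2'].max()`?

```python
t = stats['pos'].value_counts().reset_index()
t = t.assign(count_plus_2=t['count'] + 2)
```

7

value_counts of pos:
pos
F    5
G    3
D    3
C    2
M    1
Name: count, dtype: int64
reset_index():
  pos  count
0   F      5
1   G      3
2   D      3
3   C      2
4   M      1
add column count_plus_2 = t['count'] + 2:
  pos  count  count_plus_2
0   F      5             7
1   G      3             5
2   D      3             5
3   C      2             4
4   M      1             3
The max of column 'count_plus_2' is 7.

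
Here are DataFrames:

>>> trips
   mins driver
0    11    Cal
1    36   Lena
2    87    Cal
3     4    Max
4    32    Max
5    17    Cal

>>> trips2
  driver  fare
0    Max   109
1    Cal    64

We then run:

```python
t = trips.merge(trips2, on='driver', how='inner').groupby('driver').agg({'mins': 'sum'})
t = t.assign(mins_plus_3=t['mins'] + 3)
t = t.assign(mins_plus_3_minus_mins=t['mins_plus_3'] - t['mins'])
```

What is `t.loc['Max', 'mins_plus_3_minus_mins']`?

merge on 'driver' (how='inner') → 5 rows:
   mins driver  fare
0    11    Cal    64
1    87    Cal    64
2     4    Max   109
3    32    Max   109
4    17    Cal    64
group by driver, sum of mins:
        mins
driver      
Cal      115
Max       36
add column mins_plus_3 = t['mins'] + 3:
        mins  mins_plus_3
driver                   
Cal      115          118
Max       36           39
add column mins_plus_3_minus_mins = t['mins_plus_3'] - t['mins']:
        mins  mins_plus_3  mins_plus_3_minus_mins
driver                                           
Cal      115          118                       3
Max       36           39                       3
Finally, value at row 'Max', column 'mins_plus_3_minus_mins' = 3.

3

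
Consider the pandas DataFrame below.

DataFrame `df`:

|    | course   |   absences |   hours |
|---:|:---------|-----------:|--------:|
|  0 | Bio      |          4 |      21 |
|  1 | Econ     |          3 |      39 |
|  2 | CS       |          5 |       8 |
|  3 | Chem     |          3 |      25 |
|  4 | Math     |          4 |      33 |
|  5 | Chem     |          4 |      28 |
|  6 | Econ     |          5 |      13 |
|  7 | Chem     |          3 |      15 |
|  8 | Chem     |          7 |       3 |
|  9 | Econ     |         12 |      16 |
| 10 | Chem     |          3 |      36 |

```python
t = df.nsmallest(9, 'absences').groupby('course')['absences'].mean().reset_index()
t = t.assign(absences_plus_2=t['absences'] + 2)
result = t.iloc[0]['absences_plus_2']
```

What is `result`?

take 9 rows with smallest absences:
   course  absences  hours
1    Econ         3     39
3    Chem         3     25
7    Chem         3     15
10   Chem         3     36
0     Bio         4     21
4    Math         4     33
5    Chem         4     28
2      CS         5      8
6    Econ         5     13
group by course, mean of absences:
course
Bio     4.00
CS      5.00
Chem    3.25
Econ    4.00
Math    4.00
Name: absences, dtype: float64
reset_index():
  course  absences
0    Bio      4.00
1     CS      5.00
2   Chem      3.25
3   Econ      4.00
4   Math      4.00
add column absences_plus_2 = t['absences'] + 2:
  course  absences  absences_plus_2
0    Bio      4.00             6.00
1     CS      5.00             7.00
2   Chem      3.25             5.25
3   Econ      4.00             6.00
4   Math      4.00             6.00
So iloc[0]['absences_plus_2'] = 6.0.

6.0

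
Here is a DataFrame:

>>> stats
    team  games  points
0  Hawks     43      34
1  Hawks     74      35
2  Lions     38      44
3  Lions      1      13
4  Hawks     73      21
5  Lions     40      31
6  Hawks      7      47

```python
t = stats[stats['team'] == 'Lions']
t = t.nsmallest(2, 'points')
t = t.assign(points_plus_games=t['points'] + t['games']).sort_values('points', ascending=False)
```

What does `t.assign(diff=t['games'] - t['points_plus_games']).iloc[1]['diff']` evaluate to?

filter rows where team == 'Lions':
    team  games  points
2  Lions     38      44
3  Lions      1      13
5  Lions     40      31
take 2 rows with smallest points:
    team  games  points
3  Lions      1      13
5  Lions     40      31
add column points_plus_games = t['points'] + t['games']:
    team  games  points  points_plus_games
3  Lions      1      13                 14
5  Lions     40      31                 71
sort by points descending:
    team  games  points  points_plus_games
5  Lions     40      31                 71
3  Lions      1      13                 14
add column diff = t['games'] - t['points_plus_games']:
    team  games  points  points_plus_games  diff
5  Lions     40      31                 71   -31
3  Lions      1      13                 14   -13

-13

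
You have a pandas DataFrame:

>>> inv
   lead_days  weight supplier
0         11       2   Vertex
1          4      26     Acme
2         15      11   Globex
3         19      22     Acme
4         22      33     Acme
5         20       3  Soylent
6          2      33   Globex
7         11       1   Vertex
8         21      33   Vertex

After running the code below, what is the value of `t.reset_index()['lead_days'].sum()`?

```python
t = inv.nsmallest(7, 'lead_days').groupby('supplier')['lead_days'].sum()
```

82

take 7 rows with smallest lead_days:
   lead_days  weight supplier
6          2      33   Globex
1          4      26     Acme
0         11       2   Vertex
7         11       1   Vertex
2         15      11   Globex
3         19      22     Acme
5         20       3  Soylent
group by supplier, sum of lead_days:
supplier
Acme       23
Globex     17
Soylent    20
Vertex     22
Name: lead_days, dtype: int64
reset_index():
  supplier  lead_days
0     Acme         23
1   Globex         17
2  Soylent         20
3   Vertex         22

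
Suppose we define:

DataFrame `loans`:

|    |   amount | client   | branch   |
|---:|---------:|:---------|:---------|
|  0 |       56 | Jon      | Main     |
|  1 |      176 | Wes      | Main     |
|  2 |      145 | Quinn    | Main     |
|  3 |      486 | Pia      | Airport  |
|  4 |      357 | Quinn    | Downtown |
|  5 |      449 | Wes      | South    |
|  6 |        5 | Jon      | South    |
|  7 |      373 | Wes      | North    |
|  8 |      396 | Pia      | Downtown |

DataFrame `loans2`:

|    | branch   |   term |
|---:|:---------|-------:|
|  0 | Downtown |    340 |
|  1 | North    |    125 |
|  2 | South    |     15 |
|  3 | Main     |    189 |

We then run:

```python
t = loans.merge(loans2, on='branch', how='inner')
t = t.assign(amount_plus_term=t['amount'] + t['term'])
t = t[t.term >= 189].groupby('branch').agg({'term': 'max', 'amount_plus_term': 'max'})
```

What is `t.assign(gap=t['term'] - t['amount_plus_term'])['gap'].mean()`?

merge on 'branch' (how='inner') → 8 rows:
   amount client    branch  term
0      56    Jon      Main   189
1     176    Wes      Main   189
2     145  Quinn      Main   189
3     357  Quinn  Downtown   340
4     449    Wes     South    15
5       5    Jon     South    15
6     373    Wes     North   125
7     396    Pia  Downtown   340
add column amount_plus_term = t['amount'] + t['term']:
   amount client    branch  term  amount_plus_term
0      56    Jon      Main   189               245
1     176    Wes      Main   189               365
2     145  Quinn      Main   189               334
3     357  Quinn  Downtown   340               697
4     449    Wes     South    15               464
5       5    Jon     South    15                20
6     373    Wes     North   125               498
7     396    Pia  Downtown   340               736
filter rows where term >= 189:
   amount client    branch  term  amount_plus_term
0      56    Jon      Main   189               245
1     176    Wes      Main   189               365
2     145  Quinn      Main   189               334
3     357  Quinn  Downtown   340               697
7     396    Pia  Downtown   340               736
group by branch: max(term), max(amount_plus_term):
          term  amount_plus_term
branch                          
Downtown   340               736
Main       189               365
add column gap = t['term'] - t['amount_plus_term']:
          term  amount_plus_term  gap
branch                               
Downtown   340               736 -396
Main       189               365 -176
mean of column 'gap' → -286.0

-286.0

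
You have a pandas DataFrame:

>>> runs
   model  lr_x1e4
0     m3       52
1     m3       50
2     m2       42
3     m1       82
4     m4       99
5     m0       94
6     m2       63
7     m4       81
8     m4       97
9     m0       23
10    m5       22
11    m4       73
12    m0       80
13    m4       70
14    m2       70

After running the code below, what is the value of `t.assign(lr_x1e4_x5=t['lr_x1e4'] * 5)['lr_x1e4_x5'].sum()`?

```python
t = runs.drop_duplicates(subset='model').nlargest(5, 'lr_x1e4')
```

1845

drop duplicate model (keep=first):
   model  lr_x1e4
0     m3       52
2     m2       42
3     m1       82
4     m4       99
5     m0       94
10    m5       22
take 5 rows with largest lr_x1e4:
  model  lr_x1e4
4    m4       99
5    m0       94
3    m1       82
0    m3       52
2    m2       42
add column lr_x1e4_x5 = t['lr_x1e4'] * 5:
  model  lr_x1e4  lr_x1e4_x5
4    m4       99         495
5    m0       94         470
3    m1       82         410
0    m3       52         260
2    m2       42         210
Reading off the sum of column 'lr_x1e4_x5', we get 1845.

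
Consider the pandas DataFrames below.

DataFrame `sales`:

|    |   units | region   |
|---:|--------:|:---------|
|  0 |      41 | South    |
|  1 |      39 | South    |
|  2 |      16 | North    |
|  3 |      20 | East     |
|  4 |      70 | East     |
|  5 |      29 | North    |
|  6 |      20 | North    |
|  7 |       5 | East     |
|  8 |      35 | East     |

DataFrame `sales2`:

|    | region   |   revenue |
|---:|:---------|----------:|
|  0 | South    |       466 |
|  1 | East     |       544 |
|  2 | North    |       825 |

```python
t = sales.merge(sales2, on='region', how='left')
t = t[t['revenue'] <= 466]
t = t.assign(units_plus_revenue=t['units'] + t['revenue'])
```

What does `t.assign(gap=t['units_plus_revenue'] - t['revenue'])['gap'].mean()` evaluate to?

merge on 'region' (how='left') → 9 rows:
   units region  revenue
0     41  South      466
1     39  South      466
2     16  North      825
3     20   East      544
4     70   East      544
5     29  North      825
6     20  North      825
7      5   East      544
8     35   East      544
filter rows where revenue <= 466:
   units region  revenue
0     41  South      466
1     39  South      466
add column units_plus_revenue = t['units'] + t['revenue']:
   units region  revenue  units_plus_revenue
0     41  South      466                 507
1     39  South      466                 505
add column gap = t['units_plus_revenue'] - t['revenue']:
   units region  revenue  units_plus_revenue  gap
0     41  South      466                 507   41
1     39  South      466                 505   39
Taking the mean of column 'gap' gives 40.0.

40.0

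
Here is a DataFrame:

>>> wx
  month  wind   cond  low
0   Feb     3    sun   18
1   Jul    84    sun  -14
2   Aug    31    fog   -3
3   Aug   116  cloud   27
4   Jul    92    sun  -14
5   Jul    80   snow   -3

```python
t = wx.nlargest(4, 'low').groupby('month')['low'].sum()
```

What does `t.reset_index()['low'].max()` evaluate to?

take 4 rows with largest low:
  month  wind   cond  low
3   Aug   116  cloud   27
0   Feb     3    sun   18
2   Aug    31    fog   -3
5   Jul    80   snow   -3
group by month, sum of low:
month
Aug    24
Feb    18
Jul    -3
Name: low, dtype: int64
reset_index():
  month  low
0   Aug   24
1   Feb   18
2   Jul   -3
Taking the max of column 'low' gives 24.

24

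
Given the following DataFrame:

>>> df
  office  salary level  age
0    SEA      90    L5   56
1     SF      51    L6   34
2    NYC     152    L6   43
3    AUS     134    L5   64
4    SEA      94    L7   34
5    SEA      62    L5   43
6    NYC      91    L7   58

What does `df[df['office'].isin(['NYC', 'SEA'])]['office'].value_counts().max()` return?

3

filter rows where office in ['NYC', 'SEA']:
  office  salary level  age
0    SEA      90    L5   56
2    NYC     152    L6   43
4    SEA      94    L7   34
5    SEA      62    L5   43
6    NYC      91    L7   58
value_counts of office:
office
SEA    3
NYC    2
Name: count, dtype: int64
So max() = 3.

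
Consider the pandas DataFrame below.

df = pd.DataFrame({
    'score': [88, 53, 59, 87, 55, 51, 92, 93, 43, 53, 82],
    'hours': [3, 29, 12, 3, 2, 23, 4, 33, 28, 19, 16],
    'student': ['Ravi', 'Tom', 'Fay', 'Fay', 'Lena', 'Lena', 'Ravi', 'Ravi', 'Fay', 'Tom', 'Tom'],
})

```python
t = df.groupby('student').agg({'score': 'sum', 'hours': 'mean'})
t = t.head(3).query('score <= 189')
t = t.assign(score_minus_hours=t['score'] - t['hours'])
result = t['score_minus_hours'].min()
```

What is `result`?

93.5

group by student: sum(score), mean(hours):
         score      hours
student                  
Fay        189  14.333333
Lena       106  12.500000
Ravi       273  13.333333
Tom        188  21.333333
take first 3 rows:
         score      hours
student                  
Fay        189  14.333333
Lena       106  12.500000
Ravi       273  13.333333
filter rows where score <= 189:
         score      hours
student                  
Fay        189  14.333333
Lena       106  12.500000
add column score_minus_hours = t['score'] - t['hours']:
         score      hours  score_minus_hours
student                                     
Fay        189  14.333333         174.666667
Lena       106  12.500000          93.500000
Finally, min of column 'score_minus_hours' = 93.5.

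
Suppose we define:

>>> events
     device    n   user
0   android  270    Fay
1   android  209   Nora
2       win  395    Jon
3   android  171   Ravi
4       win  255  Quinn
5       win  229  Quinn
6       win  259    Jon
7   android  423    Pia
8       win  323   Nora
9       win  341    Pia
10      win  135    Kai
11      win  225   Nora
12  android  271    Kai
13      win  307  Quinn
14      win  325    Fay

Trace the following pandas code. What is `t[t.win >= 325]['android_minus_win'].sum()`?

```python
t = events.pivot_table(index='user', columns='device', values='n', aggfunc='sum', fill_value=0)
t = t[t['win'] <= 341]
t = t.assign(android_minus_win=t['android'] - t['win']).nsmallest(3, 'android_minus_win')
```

pivot: rows=user, cols=device, sum(n):
device  android  win
user                
Fay         270  325
Jon           0  654
Kai         271  135
Nora        209  548
Pia         423  341
Quinn         0  791
Ravi        171    0
filter rows where win <= 341:
device  android  win
user                
Fay         270  325
Kai         271  135
Pia         423  341
Ravi        171    0
add column android_minus_win = t['android'] - t['win']:
device  android  win  android_minus_win
user                                   
Fay         270  325                -55
Kai         271  135                136
Pia         423  341                 82
Ravi        171    0                171
take 3 rows with smallest android_minus_win:
device  android  win  android_minus_win
user                                   
Fay         270  325                -55
Pia         423  341                 82
Kai         271  135                136
filter rows where win >= 325:
device  android  win  android_minus_win
user                                   
Fay         270  325                -55
Pia         423  341                 82
Reading off the sum of column 'android_minus_win', we get 27.

27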